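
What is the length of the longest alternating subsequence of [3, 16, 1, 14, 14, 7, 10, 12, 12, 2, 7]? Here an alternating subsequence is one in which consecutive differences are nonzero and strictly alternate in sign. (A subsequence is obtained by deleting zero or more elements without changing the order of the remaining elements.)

Track the best alternating length ending on an up-step vs a down-step at each position: up/down = 1/1, 2/1, 1/3, 4/3, 4/3, 4/5, 6/5, 6/5, 6/5, 4/7, 8/7.
The maximum over both is 8; one such subsequence is 3, 16, 1, 14, 7, 10, 2, 7.

8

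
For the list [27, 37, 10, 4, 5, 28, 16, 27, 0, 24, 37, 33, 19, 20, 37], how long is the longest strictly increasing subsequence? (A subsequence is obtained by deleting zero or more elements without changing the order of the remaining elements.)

Scanning left to right, the best length ending at each element is: 27→1, 37→2, 10→1, 4→1, 5→2, 28→3, 16→3, 27→4, 0→1, 24→4, 37→5, 33→5, 19→4, 20→5, 37→6.
So the longest increasing subsequence has length 6, e.g. 4, 5, 16, 27, 33, 37.

6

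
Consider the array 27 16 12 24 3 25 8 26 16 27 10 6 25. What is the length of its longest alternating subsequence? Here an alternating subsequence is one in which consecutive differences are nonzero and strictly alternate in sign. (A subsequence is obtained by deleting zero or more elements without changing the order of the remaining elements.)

11

Track the best alternating length ending on an up-step vs a down-step at each position: up/down = 1/1, 1/2, 1/2, 3/2, 1/4, 5/2, 5/6, 7/2, 7/8, 9/1, 7/10, 5/10, 11/10.
The maximum over both is 11; one such subsequence is 27, 16, 24, 3, 25, 8, 26, 16, 27, 10, 25.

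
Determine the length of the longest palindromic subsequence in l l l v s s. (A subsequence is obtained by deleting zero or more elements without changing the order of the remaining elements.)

One longest palindromic subsequence is lll (positions 1,2,3); it reads the same forward and backward, and the interval DP gives dp[1][6] = 3.

3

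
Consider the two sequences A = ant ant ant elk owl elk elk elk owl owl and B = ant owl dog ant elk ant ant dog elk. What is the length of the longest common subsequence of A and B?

4

A longest common subsequence is ant, ant, ant, elk (length 4); the LCS DP confirms no longer common subsequence exists.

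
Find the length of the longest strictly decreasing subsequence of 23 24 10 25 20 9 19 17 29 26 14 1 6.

6

Scanning left to right, the best length ending at each element is: 23→1, 24→1, 10→2, 25→1, 20→2, 9→3, 19→3, 17→4, 29→1, 26→2, 14→5, 1→6, 6→6.
So the longest decreasing subsequence has length 6, e.g. 23, 20, 19, 17, 14, 1.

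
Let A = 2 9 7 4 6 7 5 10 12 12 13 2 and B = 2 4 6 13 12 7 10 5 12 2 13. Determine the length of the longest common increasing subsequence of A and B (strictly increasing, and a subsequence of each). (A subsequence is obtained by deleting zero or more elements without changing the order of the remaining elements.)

7

A longest common strictly increasing subsequence is 2, 4, 6, 7, 10, 12, 13 (length 7); it appears in order in both A and B, and no longer such subsequence exists.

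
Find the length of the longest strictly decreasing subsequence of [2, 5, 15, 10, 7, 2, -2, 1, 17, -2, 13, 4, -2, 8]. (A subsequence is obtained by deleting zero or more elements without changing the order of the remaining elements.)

6

Let dp[i] be the longest decreasing subsequence ending at position i. Then dp = [1, 1, 1, 2, 3, 4, 5, 5, 1, 6, 2, 4, 6, 3].
The maximum is 6; one witness is 15, 10, 7, 2, 1, -2 at positions 3,4,5,6,8,10.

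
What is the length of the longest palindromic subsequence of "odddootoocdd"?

Using dp[i][j] = 2 + dp[i+1][j−1] if the ends match, else max(dp[i+1][j], dp[i][j−1]):
dp[1][12] = 9. A witness is ddootoodd at positions 2,3,5,6,7,8,9,11,12.

9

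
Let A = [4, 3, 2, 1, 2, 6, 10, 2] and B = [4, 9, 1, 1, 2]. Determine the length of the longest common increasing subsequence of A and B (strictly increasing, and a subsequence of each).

2

A longest common strictly increasing subsequence is 1, 2 (length 2); it appears in order in both A and B, and no longer such subsequence exists.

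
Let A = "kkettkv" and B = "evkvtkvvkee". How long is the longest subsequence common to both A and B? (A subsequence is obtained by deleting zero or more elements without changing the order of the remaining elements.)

Backtracking the LCS table gives one alignment: k (A1,B3) → t (A5,B5) → k (A6,B6) → v (A7,B8).
So the longest common subsequence has length 4.

4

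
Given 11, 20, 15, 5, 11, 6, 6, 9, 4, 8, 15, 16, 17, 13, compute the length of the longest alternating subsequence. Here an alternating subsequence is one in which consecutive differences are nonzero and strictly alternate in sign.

Track the best alternating length ending on an up-step vs a down-step at each position: up/down = 1/1, 2/1, 2/3, 1/3, 4/3, 4/5, 4/5, 6/5, 1/7, 8/7, 8/3, 8/3, 8/3, 8/9.
The maximum over both is 9; one such subsequence is 11, 20, 5, 11, 6, 9, 4, 15, 13.

9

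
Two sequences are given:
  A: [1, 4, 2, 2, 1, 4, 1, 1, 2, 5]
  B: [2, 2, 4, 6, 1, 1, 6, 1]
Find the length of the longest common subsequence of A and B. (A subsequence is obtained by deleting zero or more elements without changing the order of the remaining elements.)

5

Backtracking the LCS table gives one alignment: 2 (A3,B1) → 2 (A4,B2) → 1 (A5,B5) → 1 (A7,B6) → 1 (A8,B8).
So the longest common subsequence has length 5.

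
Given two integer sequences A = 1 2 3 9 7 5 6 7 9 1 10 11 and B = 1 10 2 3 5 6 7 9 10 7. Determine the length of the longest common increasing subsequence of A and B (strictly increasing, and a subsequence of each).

For each value that appears in both, track the longest common increasing run ending there.
The best achievable length is 8; one witness is 1, 2, 3, 5, 6, 7, 9, 10 (A-positions 1,2,3,6,7,8,9,11, B-positions 1,3,4,5,6,7,8,9).

8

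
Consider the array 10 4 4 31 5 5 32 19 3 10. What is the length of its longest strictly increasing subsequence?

One longest increasing subsequence is 10, 31, 32 (positions 1,4,7), of length 3; no longer one exists.

3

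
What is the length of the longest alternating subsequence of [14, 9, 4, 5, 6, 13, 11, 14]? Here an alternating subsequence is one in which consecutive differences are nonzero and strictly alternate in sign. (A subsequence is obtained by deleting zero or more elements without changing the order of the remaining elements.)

5

Track the best alternating length ending on an up-step vs a down-step at each position: up/down = 1/1, 1/2, 1/2, 3/2, 3/2, 3/2, 3/4, 5/1.
The maximum over both is 5; one such subsequence is 14, 9, 13, 11, 14.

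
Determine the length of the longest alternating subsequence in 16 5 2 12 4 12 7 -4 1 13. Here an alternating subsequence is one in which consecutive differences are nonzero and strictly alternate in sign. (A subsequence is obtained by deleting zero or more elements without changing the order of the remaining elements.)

7

A longest alternating subsequence is 16, 5, 12, 4, 12, -4, 1 (positions 1,2,4,5,6,8,9); its 6 consecutive differences strictly alternate in sign, and length 7 is optimal.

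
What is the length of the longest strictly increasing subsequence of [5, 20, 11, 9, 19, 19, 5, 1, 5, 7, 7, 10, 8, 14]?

5

Scanning left to right, the best length ending at each element is: 5→1, 20→2, 11→2, 9→2, 19→3, 19→3, 5→1, 1→1, 5→2, 7→3, 7→3, 10→4, 8→4, 14→5.
So the longest increasing subsequence has length 5, e.g. 1, 5, 7, 10, 14.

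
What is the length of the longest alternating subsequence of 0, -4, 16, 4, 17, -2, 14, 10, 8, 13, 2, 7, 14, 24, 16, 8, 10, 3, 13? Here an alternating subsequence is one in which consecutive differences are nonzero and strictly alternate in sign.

15

Track the best alternating length ending on an up-step vs a down-step at each position: up/down = 1/1, 1/2, 3/1, 3/4, 5/1, 3/6, 7/6, 7/8, 7/8, 9/8, 7/10, 11/10, 11/6, 11/1, 11/12, 11/12, 13/12, 11/14, 15/12.
The maximum over both is 15; one such subsequence is 0, -4, 16, 4, 17, -2, 14, 10, 13, 2, 14, 8, 10, 3, 13.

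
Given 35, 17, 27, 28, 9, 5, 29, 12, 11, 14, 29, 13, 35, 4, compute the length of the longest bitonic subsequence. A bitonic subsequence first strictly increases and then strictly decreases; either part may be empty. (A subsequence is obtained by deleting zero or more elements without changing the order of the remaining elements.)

One longest bitonic subsequence is 17, 27, 28, 29, 14, 13, 4 (positions 2,3,4,7,10,12,14): it rises to 29 then falls. Length 7 is optimal.

7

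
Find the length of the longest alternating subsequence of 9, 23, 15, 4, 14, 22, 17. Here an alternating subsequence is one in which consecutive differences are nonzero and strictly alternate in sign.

5

A longest alternating subsequence is 9, 23, 15, 22, 17 (positions 1,2,3,6,7); its 4 consecutive differences strictly alternate in sign, and length 5 is optimal.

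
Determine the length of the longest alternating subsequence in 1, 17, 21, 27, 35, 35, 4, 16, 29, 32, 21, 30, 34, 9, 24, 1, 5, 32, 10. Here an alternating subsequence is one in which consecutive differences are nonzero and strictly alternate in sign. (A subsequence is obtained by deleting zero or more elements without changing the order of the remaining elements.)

Track the best alternating length ending on an up-step vs a down-step at each position: up/down = 1/1, 2/1, 2/1, 2/1, 2/1, 2/1, 2/3, 4/3, 4/3, 4/3, 4/5, 6/5, 6/3, 4/7, 8/7, 1/9, 10/9, 10/7, 10/11.
The maximum over both is 11; one such subsequence is 1, 17, 4, 29, 21, 30, 9, 24, 1, 32, 10.

11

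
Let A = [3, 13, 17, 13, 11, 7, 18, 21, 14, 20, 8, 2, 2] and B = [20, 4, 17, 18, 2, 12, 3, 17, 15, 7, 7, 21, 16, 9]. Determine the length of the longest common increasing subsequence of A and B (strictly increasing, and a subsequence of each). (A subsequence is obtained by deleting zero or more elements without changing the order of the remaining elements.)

A longest common strictly increasing subsequence is 17, 18, 21 (length 3); it appears in order in both A and B, and no longer such subsequence exists.

3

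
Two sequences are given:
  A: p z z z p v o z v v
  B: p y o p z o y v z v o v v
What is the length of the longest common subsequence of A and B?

7

Backtracking the LCS table gives one alignment: p (A1,B4) → z (A2,B5) → z (A4,B9) → v (A6,B10) → o (A7,B11) → v (A9,B12) → v (A10,B13).
So the longest common subsequence has length 7.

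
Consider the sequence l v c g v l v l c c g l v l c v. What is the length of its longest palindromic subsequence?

One longest palindromic subsequence is vclvlcclvlcv (positions 2,3,6,7,8,9,10,12,13,14,15,16); it reads the same forward and backward, and the interval DP gives dp[1][16] = 12.

12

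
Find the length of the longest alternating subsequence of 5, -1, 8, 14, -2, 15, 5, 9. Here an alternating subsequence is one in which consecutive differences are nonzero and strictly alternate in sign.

A longest alternating subsequence is 5, -1, 8, -2, 15, 5, 9 (positions 1,2,3,5,6,7,8); its 6 consecutive differences strictly alternate in sign, and length 7 is optimal.

7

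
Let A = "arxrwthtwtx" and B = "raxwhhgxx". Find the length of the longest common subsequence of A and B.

5

A longest common subsequence is axwhx (length 5); the LCS DP confirms no longer common subsequence exists.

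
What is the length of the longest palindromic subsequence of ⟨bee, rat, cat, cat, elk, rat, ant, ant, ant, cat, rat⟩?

One longest palindromic subsequence is rat cat ant ant ant cat rat (positions 2,3,7,8,9,10,11); it reads the same forward and backward, and the interval DP gives dp[1][11] = 7.

7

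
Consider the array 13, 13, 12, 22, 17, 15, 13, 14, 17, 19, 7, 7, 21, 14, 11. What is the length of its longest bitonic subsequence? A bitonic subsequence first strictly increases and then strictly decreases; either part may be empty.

One longest bitonic subsequence is 12, 13, 14, 17, 19, 21, 14, 11 (positions 3,7,8,9,10,13,14,15): it rises to 21 then falls. Length 8 is optimal.

8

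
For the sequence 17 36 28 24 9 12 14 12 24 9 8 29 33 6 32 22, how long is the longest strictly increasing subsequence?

6

Scanning left to right, the best length ending at each element is: 17→1, 36→2, 28→2, 24→2, 9→1, 12→2, 14→3, 12→2, 24→4, 9→1, 8→1, 29→5, 33→6, 6→1, 32→6, 22→4.
So the longest increasing subsequence has length 6, e.g. 9, 12, 14, 24, 29, 33.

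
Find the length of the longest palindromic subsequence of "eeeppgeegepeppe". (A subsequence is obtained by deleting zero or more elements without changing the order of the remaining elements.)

One longest palindromic subsequence is eppeegeeppe (positions 1,4,5,7,8,9,10,12,13,14,15); it reads the same forward and backward, and the interval DP gives dp[1][15] = 11.

11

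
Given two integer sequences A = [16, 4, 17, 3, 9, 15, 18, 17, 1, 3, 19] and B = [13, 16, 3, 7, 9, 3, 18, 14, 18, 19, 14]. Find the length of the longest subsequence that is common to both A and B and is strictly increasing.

A longest common strictly increasing subsequence is 3, 9, 18, 19 (length 4); it appears in order in both A and B, and no longer such subsequence exists.

4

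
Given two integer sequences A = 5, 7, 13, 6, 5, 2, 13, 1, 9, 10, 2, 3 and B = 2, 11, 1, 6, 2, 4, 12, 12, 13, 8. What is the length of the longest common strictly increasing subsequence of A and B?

A longest common strictly increasing subsequence is 1, 2 (length 2); it appears in order in both A and B, and no longer such subsequence exists.

2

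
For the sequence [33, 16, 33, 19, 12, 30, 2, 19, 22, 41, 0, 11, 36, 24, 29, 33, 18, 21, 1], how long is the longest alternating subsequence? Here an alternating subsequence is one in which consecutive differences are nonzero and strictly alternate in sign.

14

A longest alternating subsequence is 33, 16, 33, 19, 30, 2, 19, 0, 36, 24, 29, 18, 21, 1 (positions 1,2,3,4,6,7,8,11,13,14,15,17,18,19); its 13 consecutive differences strictly alternate in sign, and length 14 is optimal.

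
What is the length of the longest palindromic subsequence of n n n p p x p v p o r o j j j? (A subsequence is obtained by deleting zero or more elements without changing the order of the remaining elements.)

Using dp[i][j] = 2 + dp[i+1][j−1] if the ends match, else max(dp[i+1][j], dp[i][j−1]):
dp[1][15] = 5. A witness is ppxpp at positions 4,5,6,7,9.

5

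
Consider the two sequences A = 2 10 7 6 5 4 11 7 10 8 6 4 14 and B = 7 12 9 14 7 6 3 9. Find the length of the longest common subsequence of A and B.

A longest common subsequence is 7, 7, 6 (length 3); the LCS DP confirms no longer common subsequence exists.

3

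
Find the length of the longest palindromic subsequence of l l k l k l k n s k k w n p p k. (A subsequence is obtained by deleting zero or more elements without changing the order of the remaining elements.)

7

Using dp[i][j] = 2 + dp[i+1][j−1] if the ends match, else max(dp[i+1][j], dp[i][j−1]):
dp[1][16] = 7. A witness is kkkskkk at positions 3,5,7,9,10,11,16.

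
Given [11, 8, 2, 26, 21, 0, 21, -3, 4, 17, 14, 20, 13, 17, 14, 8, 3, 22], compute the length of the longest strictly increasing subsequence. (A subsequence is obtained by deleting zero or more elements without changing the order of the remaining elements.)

5

One longest increasing subsequence is 2, 4, 17, 20, 22 (positions 3,9,10,12,18), of length 5; no longer one exists.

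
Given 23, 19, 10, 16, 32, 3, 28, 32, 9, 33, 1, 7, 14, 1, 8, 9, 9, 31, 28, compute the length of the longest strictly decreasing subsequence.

6

Let dp[i] be the longest decreasing subsequence ending at position i. Then dp = [1, 2, 3, 3, 1, 4, 2, 1, 4, 1, 5, 5, 4, 6, 5, 5, 5, 2, 3].
The maximum is 6; one witness is 23, 19, 10, 9, 7, 1 at positions 1,2,3,9,12,14.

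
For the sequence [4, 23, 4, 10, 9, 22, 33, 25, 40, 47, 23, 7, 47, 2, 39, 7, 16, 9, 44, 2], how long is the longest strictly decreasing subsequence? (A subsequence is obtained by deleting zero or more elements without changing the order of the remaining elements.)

6

One longest decreasing subsequence is 33, 25, 23, 16, 9, 2 (positions 7,8,11,17,18,20), of length 6; no longer one exists.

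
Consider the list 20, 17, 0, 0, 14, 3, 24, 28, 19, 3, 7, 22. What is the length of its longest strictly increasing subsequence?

Let dp[i] be the longest increasing subsequence ending at position i. Then dp = [1, 1, 1, 1, 2, 2, 3, 4, 3, 2, 3, 4].
The maximum is 4; one witness is 0, 14, 24, 28 at positions 3,5,7,8.

4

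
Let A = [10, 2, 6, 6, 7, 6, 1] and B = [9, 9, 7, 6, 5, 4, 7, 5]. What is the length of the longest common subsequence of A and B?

2

Backtracking the LCS table gives one alignment: 6 (A3,B4) → 7 (A5,B7).
So the longest common subsequence has length 2.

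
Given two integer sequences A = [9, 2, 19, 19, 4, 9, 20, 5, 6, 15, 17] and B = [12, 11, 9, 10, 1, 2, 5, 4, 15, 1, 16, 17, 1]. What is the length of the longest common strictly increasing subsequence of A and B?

A longest common strictly increasing subsequence is 2, 5, 15, 17 (length 4); it appears in order in both A and B, and no longer such subsequence exists.

4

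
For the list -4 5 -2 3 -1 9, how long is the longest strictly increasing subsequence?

4

Let dp[i] be the longest increasing subsequence ending at position i. Then dp = [1, 2, 2, 3, 3, 4].
The maximum is 4; one witness is -4, -2, 3, 9 at positions 1,3,4,6.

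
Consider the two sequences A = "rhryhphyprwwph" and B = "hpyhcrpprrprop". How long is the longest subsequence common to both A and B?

Backtracking the LCS table gives one alignment: h (A2,B1) → y (A4,B3) → h (A5,B4) → p (A6,B8) → p (A9,B11) → r (A10,B12) → p (A13,B14).
So the longest common subsequence has length 7.

7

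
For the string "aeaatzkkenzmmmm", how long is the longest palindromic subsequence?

4

Using dp[i][j] = 2 + dp[i+1][j−1] if the ends match, else max(dp[i+1][j], dp[i][j−1]):
dp[1][15] = 4. A witness is mmmm at positions 12,13,14,15.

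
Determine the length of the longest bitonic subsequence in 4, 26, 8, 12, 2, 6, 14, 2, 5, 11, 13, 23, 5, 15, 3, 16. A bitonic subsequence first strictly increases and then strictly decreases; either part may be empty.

7

One longest bitonic subsequence is 4, 8, 12, 14, 13, 5, 3 (positions 1,3,4,7,11,13,15): it rises to 14 then falls. Length 7 is optimal.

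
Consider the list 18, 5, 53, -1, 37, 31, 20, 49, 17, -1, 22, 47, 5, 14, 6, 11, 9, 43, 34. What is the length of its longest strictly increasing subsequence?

Let dp[i] be the longest increasing subsequence ending at position i. Then dp = [1, 1, 2, 1, 2, 2, 2, 3, 2, 1, 3, 4, 2, 3, 3, 4, 4, 5, 5].
The maximum is 5; one witness is -1, 5, 6, 11, 43 at positions 4,13,15,16,18.

5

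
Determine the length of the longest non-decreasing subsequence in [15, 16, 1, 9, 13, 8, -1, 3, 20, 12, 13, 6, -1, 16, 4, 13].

Let dp[i] be the longest non-decreasing subsequence ending at position i. Then dp = [1, 2, 1, 2, 3, 2, 1, 2, 4, 3, 4, 3, 2, 5, 3, 5].
The maximum is 5; one witness is 1, 9, 13, 13, 16 at positions 3,4,5,11,14.

5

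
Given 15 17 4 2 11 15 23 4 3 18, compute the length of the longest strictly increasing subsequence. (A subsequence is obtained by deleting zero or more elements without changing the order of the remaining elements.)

4

Let dp[i] be the longest increasing subsequence ending at position i. Then dp = [1, 2, 1, 1, 2, 3, 4, 2, 2, 4].
The maximum is 4; one witness is 4, 11, 15, 23 at positions 3,5,6,7.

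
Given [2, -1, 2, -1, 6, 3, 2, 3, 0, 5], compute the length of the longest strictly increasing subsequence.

4

Let dp[i] be the longest increasing subsequence ending at position i. Then dp = [1, 1, 2, 1, 3, 3, 2, 3, 2, 4].
The maximum is 4; one witness is -1, 2, 3, 5 at positions 2,3,6,10.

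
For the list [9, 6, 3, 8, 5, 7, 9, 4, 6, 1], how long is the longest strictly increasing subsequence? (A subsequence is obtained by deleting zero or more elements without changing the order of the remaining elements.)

4

One longest increasing subsequence is 3, 5, 7, 9 (positions 3,5,6,7), of length 4; no longer one exists.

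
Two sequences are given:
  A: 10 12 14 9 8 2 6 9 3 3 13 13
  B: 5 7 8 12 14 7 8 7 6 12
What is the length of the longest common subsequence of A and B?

4

Backtracking the LCS table gives one alignment: 12 (A2,B4) → 14 (A3,B5) → 8 (A5,B7) → 6 (A7,B9).
So the longest common subsequence has length 4.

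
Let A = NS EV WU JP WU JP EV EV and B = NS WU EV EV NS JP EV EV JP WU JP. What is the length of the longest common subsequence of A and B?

Backtracking the LCS table gives one alignment: NS (A1,B5) → EV (A2,B8) → JP (A4,B9) → WU (A5,B10) → JP (A6,B11).
So the longest common subsequence has length 5.

5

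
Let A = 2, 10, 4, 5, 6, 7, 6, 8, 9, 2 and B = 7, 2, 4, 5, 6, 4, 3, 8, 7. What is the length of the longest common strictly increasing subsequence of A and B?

For each value that appears in both, track the longest common increasing run ending there.
The best achievable length is 5; one witness is 2, 4, 5, 6, 8 (A-positions 1,3,4,5,8, B-positions 2,3,4,5,8).

5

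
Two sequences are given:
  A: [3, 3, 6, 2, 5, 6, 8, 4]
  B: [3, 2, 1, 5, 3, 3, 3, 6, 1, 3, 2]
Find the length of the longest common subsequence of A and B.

Backtracking the LCS table gives one alignment: 3 (A1,B6) → 3 (A2,B7) → 6 (A3,B8) → 2 (A4,B11).
So the longest common subsequence has length 4.

4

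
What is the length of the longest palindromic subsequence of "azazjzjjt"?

One longest palindromic subsequence is jjj (positions 5,7,8); it reads the same forward and backward, and the interval DP gives dp[1][9] = 3.

3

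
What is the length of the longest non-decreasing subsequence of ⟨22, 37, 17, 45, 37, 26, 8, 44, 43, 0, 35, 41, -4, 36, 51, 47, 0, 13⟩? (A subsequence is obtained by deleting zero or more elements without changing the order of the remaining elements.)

5

Let dp[i] be the longest non-decreasing subsequence ending at position i. Then dp = [1, 2, 1, 3, 3, 2, 1, 4, 4, 1, 3, 4, 1, 4, 5, 5, 2, 3].
The maximum is 5; one witness is 22, 37, 37, 44, 51 at positions 1,2,5,8,15.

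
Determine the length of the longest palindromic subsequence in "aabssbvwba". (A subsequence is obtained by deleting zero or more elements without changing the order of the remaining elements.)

6

Using dp[i][j] = 2 + dp[i+1][j−1] if the ends match, else max(dp[i+1][j], dp[i][j−1]):
dp[1][10] = 6. A witness is abssba at positions 1,3,4,5,9,10.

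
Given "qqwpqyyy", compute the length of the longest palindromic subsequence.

3

Using dp[i][j] = 2 + dp[i+1][j−1] if the ends match, else max(dp[i+1][j], dp[i][j−1]):
dp[1][8] = 3. A witness is yyy at positions 6,7,8.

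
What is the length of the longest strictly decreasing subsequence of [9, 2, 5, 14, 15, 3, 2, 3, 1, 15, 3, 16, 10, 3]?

5

Scanning left to right, the best length ending at each element is: 9→1, 2→2, 5→2, 14→1, 15→1, 3→3, 2→4, 3→3, 1→5, 15→1, 3→3, 16→1, 10→2, 3→3.
So the longest decreasing subsequence has length 5, e.g. 9, 5, 3, 2, 1.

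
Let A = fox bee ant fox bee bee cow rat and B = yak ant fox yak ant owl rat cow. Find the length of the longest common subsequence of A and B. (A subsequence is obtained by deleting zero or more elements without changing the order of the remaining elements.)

3

A longest common subsequence is fox, ant, cow (length 3); the LCS DP confirms no longer common subsequence exists.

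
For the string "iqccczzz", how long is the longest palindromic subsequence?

3

One longest palindromic subsequence is zzz (positions 6,7,8); it reads the same forward and backward, and the interval DP gives dp[1][8] = 3.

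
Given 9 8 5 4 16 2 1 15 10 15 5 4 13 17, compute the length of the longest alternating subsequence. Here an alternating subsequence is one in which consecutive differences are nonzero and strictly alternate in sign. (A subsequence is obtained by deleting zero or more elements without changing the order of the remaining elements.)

A longest alternating subsequence is 9, 8, 16, 2, 15, 10, 15, 5, 13 (positions 1,2,5,6,8,9,10,11,13); its 8 consecutive differences strictly alternate in sign, and length 9 is optimal.

9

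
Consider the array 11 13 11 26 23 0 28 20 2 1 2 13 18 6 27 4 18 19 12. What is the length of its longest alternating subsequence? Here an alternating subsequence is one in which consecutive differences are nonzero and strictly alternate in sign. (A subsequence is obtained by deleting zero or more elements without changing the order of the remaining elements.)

A longest alternating subsequence is 11, 13, 11, 26, 23, 28, 2, 13, 6, 27, 4, 18, 12 (positions 1,2,3,4,5,7,9,12,14,15,16,17,19); its 12 consecutive differences strictly alternate in sign, and length 13 is optimal.

13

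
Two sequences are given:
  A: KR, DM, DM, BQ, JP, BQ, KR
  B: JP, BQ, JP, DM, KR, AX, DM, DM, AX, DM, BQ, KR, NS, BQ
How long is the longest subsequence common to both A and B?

Backtracking the LCS table gives one alignment: KR (A1,B5) → DM (A2,B8) → DM (A3,B10) → BQ (A4,B11) → BQ (A6,B14).
So the longest common subsequence has length 5.

5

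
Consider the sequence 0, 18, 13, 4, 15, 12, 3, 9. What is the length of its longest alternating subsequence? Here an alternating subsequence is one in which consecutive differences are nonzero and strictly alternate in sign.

6

Track the best alternating length ending on an up-step vs a down-step at each position: up/down = 1/1, 2/1, 2/3, 2/3, 4/3, 4/5, 2/5, 6/5.
The maximum over both is 6; one such subsequence is 0, 18, 13, 15, 3, 9.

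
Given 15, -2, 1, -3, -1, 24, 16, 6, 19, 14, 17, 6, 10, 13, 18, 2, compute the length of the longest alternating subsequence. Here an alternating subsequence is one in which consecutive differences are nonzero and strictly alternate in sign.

12

Track the best alternating length ending on an up-step vs a down-step at each position: up/down = 1/1, 1/2, 3/2, 1/4, 5/4, 5/1, 5/6, 5/6, 7/6, 7/8, 9/8, 5/10, 11/10, 11/10, 11/8, 5/12.
The maximum over both is 12; one such subsequence is 15, -2, 1, -3, 24, 16, 19, 14, 17, 6, 10, 2.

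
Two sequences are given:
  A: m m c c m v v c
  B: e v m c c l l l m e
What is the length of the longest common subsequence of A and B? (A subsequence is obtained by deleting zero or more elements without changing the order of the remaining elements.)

4

Backtracking the LCS table gives one alignment: m (A2,B3) → c (A3,B4) → c (A4,B5) → m (A5,B9).
So the longest common subsequence has length 4.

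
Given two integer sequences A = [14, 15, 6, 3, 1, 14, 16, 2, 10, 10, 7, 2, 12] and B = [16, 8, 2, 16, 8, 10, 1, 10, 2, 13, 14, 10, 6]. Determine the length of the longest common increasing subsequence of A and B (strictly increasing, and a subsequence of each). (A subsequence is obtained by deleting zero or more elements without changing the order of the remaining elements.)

A longest common strictly increasing subsequence is 1, 2, 10 (length 3); it appears in order in both A and B, and no longer such subsequence exists.

3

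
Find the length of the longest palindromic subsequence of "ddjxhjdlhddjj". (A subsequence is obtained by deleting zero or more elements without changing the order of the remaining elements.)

7

One longest palindromic subsequence is jjdddjj (positions 3,6,7,10,11,12,13); it reads the same forward and backward, and the interval DP gives dp[1][13] = 7.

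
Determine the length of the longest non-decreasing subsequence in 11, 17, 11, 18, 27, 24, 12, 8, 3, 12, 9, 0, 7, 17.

5

Let dp[i] be the longest non-decreasing subsequence ending at position i. Then dp = [1, 2, 2, 3, 4, 4, 3, 1, 1, 4, 2, 1, 2, 5].
The maximum is 5; one witness is 11, 11, 12, 12, 17 at positions 1,3,7,10,14.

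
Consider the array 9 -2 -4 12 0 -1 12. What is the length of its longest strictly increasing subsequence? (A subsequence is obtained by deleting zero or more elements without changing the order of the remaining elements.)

One longest increasing subsequence is -2, 0, 12 (positions 2,5,7), of length 3; no longer one exists.

3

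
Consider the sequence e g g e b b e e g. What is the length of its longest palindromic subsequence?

6

One longest palindromic subsequence is gebbeg (positions 2,4,5,6,8,9); it reads the same forward and backward, and the interval DP gives dp[1][9] = 6.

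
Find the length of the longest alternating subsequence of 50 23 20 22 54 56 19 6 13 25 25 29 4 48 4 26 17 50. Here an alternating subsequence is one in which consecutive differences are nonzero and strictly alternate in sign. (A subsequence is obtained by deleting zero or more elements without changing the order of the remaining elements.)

11

Track the best alternating length ending on an up-step vs a down-step at each position: up/down = 1/1, 1/2, 1/2, 3/2, 3/1, 3/1, 1/4, 1/4, 5/4, 5/4, 5/4, 5/4, 1/6, 7/4, 1/8, 9/8, 9/10, 11/4.
The maximum over both is 11; one such subsequence is 50, 20, 22, 6, 13, 4, 48, 4, 26, 17, 50.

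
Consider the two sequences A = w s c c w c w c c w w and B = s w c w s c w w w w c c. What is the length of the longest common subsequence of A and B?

Backtracking the LCS table gives one alignment: w (A1,B4) → s (A2,B5) → c (A3,B6) → w (A5,B9) → w (A7,B10) → c (A8,B11) → c (A9,B12).
So the longest common subsequence has length 7.

7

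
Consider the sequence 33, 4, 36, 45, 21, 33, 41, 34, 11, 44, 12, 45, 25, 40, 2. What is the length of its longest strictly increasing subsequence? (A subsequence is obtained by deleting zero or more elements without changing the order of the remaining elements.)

6

Scanning left to right, the best length ending at each element is: 33→1, 4→1, 36→2, 45→3, 21→2, 33→3, 41→4, 34→4, 11→2, 44→5, 12→3, 45→6, 25→4, 40→5, 2→1.
So the longest increasing subsequence has length 6, e.g. 4, 21, 33, 41, 44, 45.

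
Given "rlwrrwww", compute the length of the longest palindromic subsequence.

4

One longest palindromic subsequence is wwww (positions 3,6,7,8); it reads the same forward and backward, and the interval DP gives dp[1][8] = 4.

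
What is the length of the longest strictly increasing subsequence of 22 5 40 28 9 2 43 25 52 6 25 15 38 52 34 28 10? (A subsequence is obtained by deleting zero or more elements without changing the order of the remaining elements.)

5

One longest increasing subsequence is 5, 9, 25, 38, 52 (positions 2,5,8,13,14), of length 5; no longer one exists.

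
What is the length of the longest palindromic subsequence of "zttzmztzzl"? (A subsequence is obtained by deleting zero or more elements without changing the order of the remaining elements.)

Using dp[i][j] = 2 + dp[i+1][j−1] if the ends match, else max(dp[i+1][j], dp[i][j−1]):
dp[1][10] = 7. A witness is ztzmztz at positions 1,3,4,5,6,7,9.

7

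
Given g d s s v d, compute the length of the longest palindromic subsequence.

4

Using dp[i][j] = 2 + dp[i+1][j−1] if the ends match, else max(dp[i+1][j], dp[i][j−1]):
dp[1][6] = 4. A witness is dssd at positions 2,3,4,6.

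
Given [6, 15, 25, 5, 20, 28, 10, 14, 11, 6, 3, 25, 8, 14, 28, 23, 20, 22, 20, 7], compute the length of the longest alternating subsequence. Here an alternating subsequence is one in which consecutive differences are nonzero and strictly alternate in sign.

Track the best alternating length ending on an up-step vs a down-step at each position: up/down = 1/1, 2/1, 2/1, 1/3, 4/3, 4/1, 4/5, 6/5, 6/7, 4/7, 1/7, 8/5, 8/9, 10/9, 10/1, 10/11, 10/11, 12/11, 10/13, 8/13.
The maximum over both is 13; one such subsequence is 6, 15, 5, 20, 10, 14, 11, 25, 8, 28, 20, 22, 20.

13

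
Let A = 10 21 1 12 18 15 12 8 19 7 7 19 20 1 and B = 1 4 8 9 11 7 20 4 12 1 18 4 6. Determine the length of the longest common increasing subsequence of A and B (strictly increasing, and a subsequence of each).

3

For each value that appears in both, track the longest common increasing run ending there.
The best achievable length is 3; one witness is 1, 8, 20 (A-positions 3,8,13, B-positions 1,3,7).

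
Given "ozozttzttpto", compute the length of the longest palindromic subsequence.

Using dp[i][j] = 2 + dp[i+1][j−1] if the ends match, else max(dp[i+1][j], dp[i][j−1]):
dp[1][12] = 7. A witness is ottttto at positions 1,5,6,8,9,11,12.

7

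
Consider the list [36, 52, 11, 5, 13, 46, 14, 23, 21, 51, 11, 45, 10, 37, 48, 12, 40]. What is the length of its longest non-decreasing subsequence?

6

Scanning left to right, the best length ending at each element is: 36→1, 52→2, 11→1, 5→1, 13→2, 46→3, 14→3, 23→4, 21→4, 51→5, 11→2, 45→5, 10→2, 37→5, 48→6, 12→3, 40→6.
So the longest non-decreasing subsequence has length 6, e.g. 11, 13, 14, 23, 45, 48.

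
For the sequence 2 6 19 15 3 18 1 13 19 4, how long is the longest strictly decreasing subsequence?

Scanning left to right, the best length ending at each element is: 2→1, 6→1, 19→1, 15→2, 3→3, 18→2, 1→4, 13→3, 19→1, 4→4.
So the longest decreasing subsequence has length 4, e.g. 19, 15, 3, 1.

4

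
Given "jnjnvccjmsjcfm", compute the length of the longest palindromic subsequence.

One longest palindromic subsequence is jjccjj (positions 1,3,6,7,8,11); it reads the same forward and backward, and the interval DP gives dp[1][14] = 6.

6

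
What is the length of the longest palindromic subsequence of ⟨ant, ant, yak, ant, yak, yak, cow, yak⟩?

Using dp[i][j] = 2 + dp[i+1][j−1] if the ends match, else max(dp[i+1][j], dp[i][j−1]):
dp[1][8] = 4. A witness is yak yak yak yak at positions 3,5,6,8.

4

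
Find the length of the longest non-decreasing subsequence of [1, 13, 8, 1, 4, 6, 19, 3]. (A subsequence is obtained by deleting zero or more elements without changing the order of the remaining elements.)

5

One longest non-decreasing subsequence is 1, 1, 4, 6, 19 (positions 1,4,5,6,7), of length 5; no longer one exists.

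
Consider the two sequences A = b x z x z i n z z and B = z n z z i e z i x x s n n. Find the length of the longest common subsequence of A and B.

4

Backtracking the LCS table gives one alignment: z (A3,B4) → z (A5,B7) → i (A6,B8) → n (A7,B13).
So the longest common subsequence has length 4.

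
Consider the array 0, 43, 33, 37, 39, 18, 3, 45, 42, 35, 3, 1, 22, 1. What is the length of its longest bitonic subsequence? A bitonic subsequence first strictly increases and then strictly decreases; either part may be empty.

9

Let inc[i] be the LIS ending at i and dec[i] the longest strictly decreasing subsequence starting at i. inc = [1, 2, 2, 3, 4, 2, 2, 5, 5, 3, 2, 2, 3, 2], dec = [1, 5, 4, 4, 4, 3, 2, 5, 4, 3, 2, 1, 2, 1].
max_i inc[i]+dec[i]−1 = 9, with one witness 0, 33, 37, 39, 45, 42, 35, 22, 1.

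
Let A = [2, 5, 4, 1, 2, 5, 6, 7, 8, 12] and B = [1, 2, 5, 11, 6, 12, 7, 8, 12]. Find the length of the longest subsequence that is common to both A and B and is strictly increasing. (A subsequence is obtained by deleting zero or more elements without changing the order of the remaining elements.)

7

For each value that appears in both, track the longest common increasing run ending there.
The best achievable length is 7; one witness is 1, 2, 5, 6, 7, 8, 12 (A-positions 4,5,6,7,8,9,10, B-positions 1,2,3,5,7,8,9).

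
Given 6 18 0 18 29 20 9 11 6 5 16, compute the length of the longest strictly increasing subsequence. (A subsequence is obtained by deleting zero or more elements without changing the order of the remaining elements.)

4

Let dp[i] be the longest increasing subsequence ending at position i. Then dp = [1, 2, 1, 2, 3, 3, 2, 3, 2, 2, 4].
The maximum is 4; one witness is 6, 9, 11, 16 at positions 1,7,8,11.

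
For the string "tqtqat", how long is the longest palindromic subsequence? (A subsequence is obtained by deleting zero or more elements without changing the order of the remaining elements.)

5

Using dp[i][j] = 2 + dp[i+1][j−1] if the ends match, else max(dp[i+1][j], dp[i][j−1]):
dp[1][6] = 5. A witness is tqtqt at positions 1,2,3,4,6.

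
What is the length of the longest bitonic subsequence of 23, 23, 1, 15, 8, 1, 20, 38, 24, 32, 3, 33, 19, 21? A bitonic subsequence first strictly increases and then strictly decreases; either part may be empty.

Let inc[i] be the LIS ending at i and dec[i] the longest strictly decreasing subsequence starting at i. inc = [1, 1, 1, 2, 2, 1, 3, 4, 4, 5, 2, 6, 3, 4], dec = [4, 4, 1, 3, 2, 1, 2, 3, 2, 2, 1, 2, 1, 1].
max_i inc[i]+dec[i]−1 = 7, with one witness 1, 15, 20, 24, 32, 33, 21.

7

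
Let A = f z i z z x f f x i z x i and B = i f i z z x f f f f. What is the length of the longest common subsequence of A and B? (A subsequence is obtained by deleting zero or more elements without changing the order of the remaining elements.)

Backtracking the LCS table gives one alignment: f (A1,B2) → i (A3,B3) → z (A4,B4) → z (A5,B5) → x (A6,B6) → f (A7,B9) → f (A8,B10).
So the longest common subsequence has length 7.

7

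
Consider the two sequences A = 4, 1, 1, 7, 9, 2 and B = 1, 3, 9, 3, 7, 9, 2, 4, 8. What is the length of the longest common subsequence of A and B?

A longest common subsequence is 1, 7, 9, 2 (length 4); the LCS DP confirms no longer common subsequence exists.

4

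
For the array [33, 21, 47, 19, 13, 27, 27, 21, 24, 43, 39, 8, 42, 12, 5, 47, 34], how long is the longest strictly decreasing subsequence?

6

One longest decreasing subsequence is 33, 21, 19, 13, 8, 5 (positions 1,2,4,5,12,15), of length 6; no longer one exists.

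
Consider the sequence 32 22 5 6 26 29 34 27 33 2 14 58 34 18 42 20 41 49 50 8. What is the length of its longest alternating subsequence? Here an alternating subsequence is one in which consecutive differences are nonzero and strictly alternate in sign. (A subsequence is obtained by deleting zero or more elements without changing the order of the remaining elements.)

12

Track the best alternating length ending on an up-step vs a down-step at each position: up/down = 1/1, 1/2, 1/2, 3/2, 3/2, 3/2, 3/1, 3/4, 5/4, 1/6, 7/6, 7/1, 7/8, 7/8, 9/8, 9/10, 11/10, 11/8, 11/8, 7/12.
The maximum over both is 12; one such subsequence is 32, 22, 29, 27, 33, 2, 58, 34, 42, 20, 41, 8.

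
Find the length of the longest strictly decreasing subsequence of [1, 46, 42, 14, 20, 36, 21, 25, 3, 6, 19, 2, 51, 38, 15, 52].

Let dp[i] be the longest decreasing subsequence ending at position i. Then dp = [1, 1, 2, 3, 3, 3, 4, 4, 5, 5, 5, 6, 1, 3, 6, 1].
The maximum is 6; one witness is 46, 42, 36, 21, 3, 2 at positions 2,3,6,7,9,12.

6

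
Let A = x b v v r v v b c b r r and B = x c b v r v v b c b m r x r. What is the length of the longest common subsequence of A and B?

11

Backtracking the LCS table gives one alignment: x (A1,B1) → b (A2,B3) → v (A4,B4) → r (A5,B5) → v (A6,B6) → v (A7,B7) → b (A8,B8) → c (A9,B9) → b (A10,B10) → r (A11,B12) → r (A12,B14).
So the longest common subsequence has length 11.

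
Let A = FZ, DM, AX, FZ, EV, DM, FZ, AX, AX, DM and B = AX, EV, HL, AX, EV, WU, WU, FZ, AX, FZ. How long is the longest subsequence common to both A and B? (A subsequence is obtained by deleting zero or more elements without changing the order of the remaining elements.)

A longest common subsequence is AX, EV, FZ, AX (length 4); the LCS DP confirms no longer common subsequence exists.

4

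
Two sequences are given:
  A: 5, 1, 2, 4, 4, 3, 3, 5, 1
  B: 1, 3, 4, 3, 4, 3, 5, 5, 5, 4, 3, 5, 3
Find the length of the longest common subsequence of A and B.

6

A longest common subsequence is 1, 4, 4, 3, 3, 5 (length 6); the LCS DP confirms no longer common subsequence exists.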